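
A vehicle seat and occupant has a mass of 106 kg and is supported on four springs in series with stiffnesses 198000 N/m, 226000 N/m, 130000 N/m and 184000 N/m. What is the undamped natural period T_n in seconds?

Series springs: 1/k_eq = 1/198000 + 1/226000 + 1/130000 + 1/184000 = 2.260×10^-5, so k_eq = 44240 N/m.
ω_n = √(k_eq/m) = √(44240/106) = √417.4 = 20.43 rad/s.
T_n = 2π/ω_n = 6.283/20.43 = 0.3075 s.

0.308 s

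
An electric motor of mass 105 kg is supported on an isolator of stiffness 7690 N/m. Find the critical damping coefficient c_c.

c_c = 2√(k·m) = 2√(7690 × 105) = 2 × 898.6 = 1797 N·s/m.

1800 N·s/m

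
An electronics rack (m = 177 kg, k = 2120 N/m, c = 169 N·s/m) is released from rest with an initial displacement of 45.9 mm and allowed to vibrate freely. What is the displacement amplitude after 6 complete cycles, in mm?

ζ = c/(2√(km)) = 169/(2√(2120 × 177)) = 169/1225 = 0.1379.
Logarithmic decrement δ = 2πζ/√(1 − ζ²) = 2π × 0.1379/√(1 − 0.0190) = 0.8751.
After n cycles, x_n/x₀ = e^(−nδ), so x_6 = 45.9 × e^(−6 × 0.8751) = 45.9 × 0.005245 = 0.2407 mm.

0.241 mm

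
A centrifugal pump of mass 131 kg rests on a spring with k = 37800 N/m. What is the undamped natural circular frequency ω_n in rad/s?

17.0 rad/s

ω_n = √(k/m) = √(37800/131) = √288.5 = 16.99 rad/s.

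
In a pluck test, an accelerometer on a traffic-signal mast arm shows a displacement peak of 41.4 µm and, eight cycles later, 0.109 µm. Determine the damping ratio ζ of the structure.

0.117

Logarithmic decrement δ = (1/n)·ln(x₀/x_n) = (1/8)·ln(41.4/0.109) = (1/8)·ln(379.8) = 0.7425.
ζ = δ/√(4π² + δ²) = 0.7425/√(39.48 + 0.551) = 0.7425/6.327 = 0.1173.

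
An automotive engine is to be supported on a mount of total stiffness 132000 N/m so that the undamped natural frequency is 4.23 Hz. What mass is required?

187 kg

ω_n = 2πf_n = 2π × 4.23 = 26.58 rad/s.
m = k/ω_n² = 132000/26.58² = 132000/706.4 = 186.9 kg.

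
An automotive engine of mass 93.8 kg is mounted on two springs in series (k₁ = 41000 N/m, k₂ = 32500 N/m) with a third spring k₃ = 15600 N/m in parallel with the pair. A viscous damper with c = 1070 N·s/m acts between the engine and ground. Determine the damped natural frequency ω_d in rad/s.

18.1 rad/s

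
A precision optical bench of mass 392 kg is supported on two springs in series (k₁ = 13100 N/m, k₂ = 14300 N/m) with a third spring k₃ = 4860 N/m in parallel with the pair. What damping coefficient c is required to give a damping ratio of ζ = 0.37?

1580 N·s/m

Series pair: k_s = k₁k₂/(k₁+k₂) = (13100)(14300)/(13100 + 14300) = 6837 N/m. In parallel with k₃: k_eq = 6837 + 4860 = 11700 N/m.
c_c = 2√(k_eq·m) = 2√(11700 × 392) = 4283 N·s/m.
c = ζ·c_c = 0.37 × 4283 = 1585 N·s/m.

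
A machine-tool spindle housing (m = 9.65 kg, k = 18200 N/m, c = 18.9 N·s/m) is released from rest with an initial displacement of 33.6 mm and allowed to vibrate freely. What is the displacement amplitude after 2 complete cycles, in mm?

ζ = c/(2√(km)) = 18.9/(2√(18200 × 9.65)) = 18.9/838.2 = 0.02255.
Logarithmic decrement δ = 2πζ/√(1 − ζ²) = 2π × 0.02255/√(1 − 0.000508) = 0.1417.
After n cycles, x_n/x₀ = e^(−nδ), so x_2 = 33.6 × e^(−2 × 0.1417) = 33.6 × 0.7532 = 25.31 mm.

25.3 mm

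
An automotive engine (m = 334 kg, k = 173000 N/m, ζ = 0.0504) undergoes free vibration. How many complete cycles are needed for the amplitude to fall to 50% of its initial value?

Logarithmic decrement δ = 2πζ/√(1 − ζ²) = 2π × 0.05040/√(1 − 0.00254) = 0.3171.
x_n/x₀ = e^(−nδ) ≤ 0.5; take ln: n ≥ ln(1/0.5)/δ = 0.6931/0.3171 = 2.186.
So 3 complete cycles are required.

3 cycles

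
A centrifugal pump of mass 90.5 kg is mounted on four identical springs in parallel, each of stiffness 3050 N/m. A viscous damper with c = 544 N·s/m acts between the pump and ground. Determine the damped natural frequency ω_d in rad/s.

Parallel springs add: k_eq = 4 × 3050 = 12200 N/m.
ω_n = √(k_eq/m) = √(12200/90.5) = 11.61 rad/s.
Critical damping c_c = 2√(k_eq·m) = 2√(12200 × 90.5) = 2102 N·s/m, so ζ = c/c_c = 544/2102 = 0.2589.
ω_d = ω_n√(1 − ζ²) = 11.61 × √(1 − 0.0670) = 11.21 rad/s.

11.2 rad/s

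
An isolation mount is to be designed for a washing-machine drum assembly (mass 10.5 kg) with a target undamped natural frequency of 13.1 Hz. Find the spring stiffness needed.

ω_n = 2πf_n = 2π × 13.1 = 82.31 rad/s.
k = m·ω_n² = 10.5 × 82.31² = 10.5 × 6775 = 71140 N/m.

71100 N/m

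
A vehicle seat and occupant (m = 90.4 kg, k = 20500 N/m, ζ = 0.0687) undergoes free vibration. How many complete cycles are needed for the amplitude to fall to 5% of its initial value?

Logarithmic decrement δ = 2πζ/√(1 − ζ²) = 2π × 0.06870/√(1 − 0.00472) = 0.4327.
x_n/x₀ = e^(−nδ) ≤ 0.05; take ln: n ≥ ln(1/0.05)/δ = 2.996/0.4327 = 6.924.
So 7 complete cycles are required.

7 cycles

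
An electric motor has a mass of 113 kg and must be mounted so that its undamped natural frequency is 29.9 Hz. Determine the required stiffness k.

3990000 N/m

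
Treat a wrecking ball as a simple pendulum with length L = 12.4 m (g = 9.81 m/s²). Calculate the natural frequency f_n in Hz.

0.142 Hz

For a simple pendulum ω_n = √(g/L) = √(9.81/12.4) = √0.7911 = 0.8895 rad/s.
f_n = ω_n/(2π) = 0.8895/6.283 = 0.1416 Hz.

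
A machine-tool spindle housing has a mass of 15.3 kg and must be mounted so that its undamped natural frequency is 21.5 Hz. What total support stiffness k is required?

ω_n = 2πf_n = 2π × 21.5 = 135.1 rad/s.
k = m·ω_n² = 15.3 × 135.1² = 15.3 × 18250 = 279200 N/m.

279000 N/m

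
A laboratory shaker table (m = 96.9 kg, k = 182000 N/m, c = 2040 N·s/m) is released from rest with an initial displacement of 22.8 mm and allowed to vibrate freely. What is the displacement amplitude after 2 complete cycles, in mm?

0.981 mm

ζ = c/(2√(km)) = 2040/(2√(182000 × 96.9)) = 2040/8399 = 0.2429.
Logarithmic decrement δ = 2πζ/√(1 − ζ²) = 2π × 0.2429/√(1 − 0.0590) = 1.573.
After n cycles, x_n/x₀ = e^(−nδ), so x_2 = 22.8 × e^(−2 × 1.573) = 22.8 × 0.04301 = 0.9805 mm.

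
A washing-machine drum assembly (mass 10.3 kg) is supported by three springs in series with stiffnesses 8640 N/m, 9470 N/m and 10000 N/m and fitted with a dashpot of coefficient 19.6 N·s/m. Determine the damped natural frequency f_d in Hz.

2.76 Hz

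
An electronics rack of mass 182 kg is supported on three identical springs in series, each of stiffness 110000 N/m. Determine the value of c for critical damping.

5170 N·s/m

Series springs: 1/k_eq = 3/110000, so k_eq = 110000/3 = 36670 N/m.
c_c = 2√(k_eq·m) = 2√(36670 × 182) = 2 × 2583 = 5167 N·s/m.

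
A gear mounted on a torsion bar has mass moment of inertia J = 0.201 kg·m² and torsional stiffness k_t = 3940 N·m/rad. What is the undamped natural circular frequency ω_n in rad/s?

140 rad/s

ω_n = √(k_t/J) = √(3940/0.201) = √19600 = 140.0 rad/s.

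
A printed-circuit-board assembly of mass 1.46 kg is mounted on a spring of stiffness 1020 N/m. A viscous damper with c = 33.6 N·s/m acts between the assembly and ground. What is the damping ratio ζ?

ω_n = √(k/m) = √(1020/1.46) = 26.43 rad/s.
Critical damping c_c = 2√(k·m) = 2√(1020 × 1.46) = 77.18 N·s/m, so ζ = c/c_c = 33.6/77.18 = 0.4353.

0.435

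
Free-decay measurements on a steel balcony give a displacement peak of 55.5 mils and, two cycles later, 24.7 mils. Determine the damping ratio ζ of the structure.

0.0643

Logarithmic decrement δ = (1/n)·ln(x₀/x_n) = (1/2)·ln(55.5/24.7) = (1/2)·ln(2.247) = 0.4048.
ζ = δ/√(4π² + δ²) = 0.4048/√(39.48 + 0.164) = 0.4048/6.296 = 0.06429.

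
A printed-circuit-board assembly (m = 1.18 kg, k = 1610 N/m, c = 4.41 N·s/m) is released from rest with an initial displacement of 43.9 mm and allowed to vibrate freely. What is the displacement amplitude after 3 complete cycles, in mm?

16.9 mm

ζ = c/(2√(km)) = 4.41/(2√(1610 × 1.18)) = 4.41/87.17 = 0.05059.
Logarithmic decrement δ = 2πζ/√(1 − ζ²) = 2π × 0.05059/√(1 − 0.00256) = 0.3183.
After n cycles, x_n/x₀ = e^(−nδ), so x_3 = 43.9 × e^(−3 × 0.3183) = 43.9 × 0.3849 = 16.90 mm.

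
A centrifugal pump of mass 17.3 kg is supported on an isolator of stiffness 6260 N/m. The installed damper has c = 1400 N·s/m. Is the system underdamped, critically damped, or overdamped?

overdamped

c_c = 2√(k·m) = 658.2 N·s/m; ζ = c/c_c = 1400/658.2 = 2.13.
Since ζ > 1 the system is overdamped.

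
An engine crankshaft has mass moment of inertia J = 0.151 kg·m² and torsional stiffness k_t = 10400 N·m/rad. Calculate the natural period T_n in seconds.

0.0239 s

ω_n = √(k_t/J) = √(10400/0.151) = √68870 = 262.4 rad/s.
T_n = 2π/ω_n = 6.283/262.4 = 0.02394 s.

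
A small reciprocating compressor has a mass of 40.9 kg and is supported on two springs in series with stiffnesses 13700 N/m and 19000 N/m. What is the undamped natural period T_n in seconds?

0.450 s

Series springs: 1/k_eq = 1/13700 + 1/19000 = 0.0001256, so k_eq = 7960 N/m.
ω_n = √(k_eq/m) = √(7960/40.9) = √194.6 = 13.95 rad/s.
T_n = 2π/ω_n = 6.283/13.95 = 0.4504 s.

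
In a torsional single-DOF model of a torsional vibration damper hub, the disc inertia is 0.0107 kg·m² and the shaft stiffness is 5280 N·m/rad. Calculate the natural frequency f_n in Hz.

112 Hz

ω_n = √(k_t/J) = √(5280/0.0107) = √493500 = 702.5 rad/s.
f_n = ω_n/(2π) = 702.5/6.283 = 111.8 Hz.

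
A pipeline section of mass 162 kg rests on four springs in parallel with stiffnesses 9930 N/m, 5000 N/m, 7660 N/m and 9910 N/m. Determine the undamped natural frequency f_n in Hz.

Parallel springs add: k_eq = 9930 + 5000 + 7660 + 9910 = 32500 N/m.
ω_n = √(k_eq/m) = √(32500/162) = √200.6 = 14.16 rad/s.
f_n = ω_n/(2π) = 14.16/6.283 = 2.254 Hz.

2.25 Hz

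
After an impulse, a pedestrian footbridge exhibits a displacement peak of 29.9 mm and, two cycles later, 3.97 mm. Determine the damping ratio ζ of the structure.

0.159

Logarithmic decrement δ = (1/n)·ln(x₀/x_n) = (1/2)·ln(29.9/3.97) = (1/2)·ln(7.531) = 1.010.
ζ = δ/√(4π² + δ²) = 1.010/√(39.48 + 1.02) = 1.010/6.364 = 0.1586.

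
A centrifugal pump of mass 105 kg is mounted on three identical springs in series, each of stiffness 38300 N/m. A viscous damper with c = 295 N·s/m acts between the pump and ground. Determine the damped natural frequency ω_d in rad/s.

Series springs: 1/k_eq = 3/38300, so k_eq = 38300/3 = 12770 N/m.
ω_n = √(k_eq/m) = √(12770/105) = 11.03 rad/s.
Critical damping c_c = 2√(k_eq·m) = 2√(12770 × 105) = 2316 N·s/m, so ζ = c/c_c = 295/2316 = 0.1274.
ω_d = ω_n√(1 − ζ²) = 11.03 × √(1 − 0.0162) = 10.94 rad/s.

10.9 rad/s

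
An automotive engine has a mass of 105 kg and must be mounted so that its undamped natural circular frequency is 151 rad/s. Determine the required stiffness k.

k = m·ω_n² = 105 × 151.0² = 105 × 22800 = 2394000 N/m.

2390000 N/m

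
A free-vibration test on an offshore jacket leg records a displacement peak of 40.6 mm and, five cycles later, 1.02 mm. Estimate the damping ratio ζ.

0.116

Logarithmic decrement δ = (1/n)·ln(x₀/x_n) = (1/5)·ln(40.6/1.02) = (1/5)·ln(39.80) = 0.7368.
ζ = δ/√(4π² + δ²) = 0.7368/√(39.48 + 0.543) = 0.7368/6.326 = 0.1165.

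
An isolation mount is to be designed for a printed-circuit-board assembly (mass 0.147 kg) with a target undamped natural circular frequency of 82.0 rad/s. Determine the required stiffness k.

k = m·ω_n² = 0.147 × 82.00² = 0.147 × 6724 = 988.4 N/m.

988 N/m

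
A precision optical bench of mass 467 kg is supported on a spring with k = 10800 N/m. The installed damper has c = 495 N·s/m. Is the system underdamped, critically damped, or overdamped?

underdamped

c_c = 2√(k·m) = 4492 N·s/m; ζ = c/c_c = 495/4492 = 0.110.
Since ζ < 1 the system is underdamped.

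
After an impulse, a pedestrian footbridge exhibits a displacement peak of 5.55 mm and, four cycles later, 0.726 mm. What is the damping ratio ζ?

Logarithmic decrement δ = (1/n)·ln(x₀/x_n) = (1/4)·ln(5.55/0.726) = (1/4)·ln(7.645) = 0.5085.
ζ = δ/√(4π² + δ²) = 0.5085/√(39.48 + 0.259) = 0.5085/6.304 = 0.08067.

0.0807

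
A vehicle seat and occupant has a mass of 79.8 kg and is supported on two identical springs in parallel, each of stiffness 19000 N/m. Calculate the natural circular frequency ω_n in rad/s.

Parallel springs add: k_eq = 2 × 19000 = 38000 N/m.
ω_n = √(k_eq/m) = √(38000/79.8) = √476.2 = 21.82 rad/s.

21.8 rad/s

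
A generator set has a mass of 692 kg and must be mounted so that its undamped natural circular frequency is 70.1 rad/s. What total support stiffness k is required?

k = m·ω_n² = 692 × 70.10² = 692 × 4914 = 3400000 N/m.

3400000 N/m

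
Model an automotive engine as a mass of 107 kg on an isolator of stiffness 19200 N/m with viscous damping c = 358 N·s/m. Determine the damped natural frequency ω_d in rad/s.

ω_n = √(k/m) = √(19200/107) = 13.40 rad/s.
Critical damping c_c = 2√(k·m) = 2√(19200 × 107) = 2867 N·s/m, so ζ = c/c_c = 358/2867 = 0.1249.
ω_d = ω_n√(1 − ζ²) = 13.40 × √(1 − 0.0156) = 13.29 rad/s.

13.3 rad/s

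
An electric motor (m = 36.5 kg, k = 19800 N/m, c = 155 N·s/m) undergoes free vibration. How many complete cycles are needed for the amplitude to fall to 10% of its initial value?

5 cycles

ζ = c/(2√(km)) = 155/(2√(19800 × 36.5)) = 155/1700 = 0.09116.
Logarithmic decrement δ = 2πζ/√(1 − ζ²) = 2π × 0.09116/√(1 − 0.00831) = 0.5752.
x_n/x₀ = e^(−nδ) ≤ 0.1; take ln: n ≥ ln(1/0.1)/δ = 2.303/0.5752 = 4.003.
So 5 complete cycles are required.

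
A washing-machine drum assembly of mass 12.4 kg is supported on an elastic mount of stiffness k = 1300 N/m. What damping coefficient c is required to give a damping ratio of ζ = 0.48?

122 N·s/m

c_c = 2√(k·m) = 2√(1300 × 12.4) = 253.9 N·s/m.
c = ζ·c_c = 0.48 × 253.9 = 121.9 N·s/m.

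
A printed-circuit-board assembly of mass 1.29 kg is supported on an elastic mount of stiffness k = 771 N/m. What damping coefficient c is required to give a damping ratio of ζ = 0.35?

c_c = 2√(k·m) = 2√(771.0 × 1.29) = 63.07 N·s/m.
c = ζ·c_c = 0.35 × 63.07 = 22.08 N·s/m.

22.1 N·s/m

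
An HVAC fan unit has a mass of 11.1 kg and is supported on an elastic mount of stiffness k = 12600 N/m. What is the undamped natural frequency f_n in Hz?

ω_n = √(k/m) = √(12600/11.1) = √1135 = 33.69 rad/s.
f_n = ω_n/(2π) = 33.69/6.283 = 5.362 Hz.

5.36 Hz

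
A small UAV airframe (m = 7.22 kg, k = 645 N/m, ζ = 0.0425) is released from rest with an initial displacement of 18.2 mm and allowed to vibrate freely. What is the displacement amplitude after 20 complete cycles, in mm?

0.0868 mm

Logarithmic decrement δ = 2πζ/√(1 − ζ²) = 2π × 0.04250/√(1 − 0.00181) = 0.2673.
After n cycles, x_n/x₀ = e^(−nδ), so x_20 = 18.2 × e^(−20 × 0.2673) = 18.2 × 0.004769 = 0.08680 mm.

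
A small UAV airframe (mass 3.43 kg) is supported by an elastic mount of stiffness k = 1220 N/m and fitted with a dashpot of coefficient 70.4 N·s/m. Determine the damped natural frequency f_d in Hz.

2.52 Hz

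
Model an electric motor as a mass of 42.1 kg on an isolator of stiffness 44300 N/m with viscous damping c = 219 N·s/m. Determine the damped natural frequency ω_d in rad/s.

32.3 rad/s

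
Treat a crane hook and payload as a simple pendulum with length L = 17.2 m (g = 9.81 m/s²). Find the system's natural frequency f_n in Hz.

For a simple pendulum ω_n = √(g/L) = √(9.81/17.2) = √0.5703 = 0.7552 rad/s.
f_n = ω_n/(2π) = 0.7552/6.283 = 0.1202 Hz.

0.120 Hz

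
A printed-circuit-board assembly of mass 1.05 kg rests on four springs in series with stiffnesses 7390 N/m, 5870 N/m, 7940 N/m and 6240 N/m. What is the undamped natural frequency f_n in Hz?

6.38 Hz

Series springs: 1/k_eq = 1/7390 + 1/5870 + 1/7940 + 1/6240 = 0.0005919, so k_eq = 1690 N/m.
ω_n = √(k_eq/m) = √(1690/1.05) = √1609 = 40.11 rad/s.
f_n = ω_n/(2π) = 40.11/6.283 = 6.384 Hz.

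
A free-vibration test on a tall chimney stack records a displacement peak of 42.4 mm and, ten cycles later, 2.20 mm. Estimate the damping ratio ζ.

Logarithmic decrement δ = (1/n)·ln(x₀/x_n) = (1/10)·ln(42.4/2.20) = (1/10)·ln(19.27) = 0.2959.
ζ = δ/√(4π² + δ²) = 0.2959/√(39.48 + 0.0875) = 0.2959/6.290 = 0.04704.

0.0470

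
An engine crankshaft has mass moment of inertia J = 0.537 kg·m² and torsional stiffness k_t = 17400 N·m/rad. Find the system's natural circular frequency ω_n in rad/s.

180 rad/s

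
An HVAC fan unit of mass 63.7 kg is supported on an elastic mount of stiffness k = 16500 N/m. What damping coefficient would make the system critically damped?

c_c = 2√(k·m) = 2√(16500 × 63.7) = 2 × 1025 = 2050 N·s/m.

2050 N·s/m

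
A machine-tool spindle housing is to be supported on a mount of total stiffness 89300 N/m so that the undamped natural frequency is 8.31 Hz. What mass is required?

ω_n = 2πf_n = 2π × 8.31 = 52.21 rad/s.
m = k/ω_n² = 89300/52.21² = 89300/2726 = 32.76 kg.

32.8 kg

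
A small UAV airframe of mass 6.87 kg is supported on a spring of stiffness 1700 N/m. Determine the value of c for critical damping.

c_c = 2√(k·m) = 2√(1700 × 6.87) = 2 × 108.1 = 216.1 N·s/m.

216 N·s/m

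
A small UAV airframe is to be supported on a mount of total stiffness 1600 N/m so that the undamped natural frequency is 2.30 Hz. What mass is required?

7.66 kg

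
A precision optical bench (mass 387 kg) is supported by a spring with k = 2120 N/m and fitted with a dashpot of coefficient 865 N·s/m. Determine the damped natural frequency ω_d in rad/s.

ω_n = √(k/m) = √(2120/387) = 2.341 rad/s.
Critical damping c_c = 2√(k·m) = 2√(2120 × 387) = 1812 N·s/m, so ζ = c/c_c = 865/1812 = 0.4775.
ω_d = ω_n√(1 − ζ²) = 2.341 × √(1 − 0.228) = 2.056 rad/s.

2.06 rad/s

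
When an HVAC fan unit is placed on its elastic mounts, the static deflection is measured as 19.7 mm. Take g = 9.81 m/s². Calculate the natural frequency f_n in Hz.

3.55 Hz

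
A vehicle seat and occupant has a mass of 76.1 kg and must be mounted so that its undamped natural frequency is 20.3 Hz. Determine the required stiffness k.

1240000 N/m

ω_n = 2πf_n = 2π × 20.3 = 127.5 rad/s.
k = m·ω_n² = 76.1 × 127.5² = 76.1 × 16270 = 1238000 N/m.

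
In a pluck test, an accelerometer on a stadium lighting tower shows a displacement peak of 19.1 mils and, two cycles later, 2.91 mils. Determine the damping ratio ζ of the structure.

0.148

Logarithmic decrement δ = (1/n)·ln(x₀/x_n) = (1/2)·ln(19.1/2.91) = (1/2)·ln(6.564) = 0.9408.
ζ = δ/√(4π² + δ²) = 0.9408/√(39.48 + 0.885) = 0.9408/6.353 = 0.1481.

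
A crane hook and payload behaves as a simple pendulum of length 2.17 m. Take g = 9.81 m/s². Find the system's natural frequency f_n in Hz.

For a simple pendulum ω_n = √(g/L) = √(9.81/2.17) = √4.521 = 2.126 rad/s.
f_n = ω_n/(2π) = 2.126/6.283 = 0.3384 Hz.

0.338 Hz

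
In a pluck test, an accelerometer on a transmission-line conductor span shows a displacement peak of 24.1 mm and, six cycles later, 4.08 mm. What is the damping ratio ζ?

0.0471

Logarithmic decrement δ = (1/n)·ln(x₀/x_n) = (1/6)·ln(24.1/4.08) = (1/6)·ln(5.907) = 0.2960.
ζ = δ/√(4π² + δ²) = 0.2960/√(39.48 + 0.0876) = 0.2960/6.290 = 0.04706.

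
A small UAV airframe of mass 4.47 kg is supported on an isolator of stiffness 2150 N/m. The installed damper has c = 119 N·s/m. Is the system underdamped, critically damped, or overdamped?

c_c = 2√(k·m) = 196.1 N·s/m; ζ = c/c_c = 119/196.1 = 0.607.
Since ζ < 1 the system is underdamped.

underdamped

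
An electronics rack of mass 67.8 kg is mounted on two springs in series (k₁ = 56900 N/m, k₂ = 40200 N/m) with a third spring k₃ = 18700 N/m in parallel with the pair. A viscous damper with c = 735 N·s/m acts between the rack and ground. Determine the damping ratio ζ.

Series pair: k_s = k₁k₂/(k₁+k₂) = (56900)(40200)/(56900 + 40200) = 23560 N/m. In parallel with k₃: k_eq = 23560 + 18700 = 42260 N/m.
ω_n = √(k_eq/m) = √(42260/67.8) = 24.97 rad/s.
Critical damping c_c = 2√(k_eq·m) = 2√(42260 × 67.8) = 3385 N·s/m, so ζ = c/c_c = 735/3385 = 0.2171.

0.217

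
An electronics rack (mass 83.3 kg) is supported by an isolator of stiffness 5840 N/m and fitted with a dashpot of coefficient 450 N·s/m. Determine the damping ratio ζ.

ω_n = √(k/m) = √(5840/83.3) = 8.373 rad/s.
Critical damping c_c = 2√(k·m) = 2√(5840 × 83.3) = 1395 N·s/m, so ζ = c/c_c = 450/1395 = 0.3226.

0.323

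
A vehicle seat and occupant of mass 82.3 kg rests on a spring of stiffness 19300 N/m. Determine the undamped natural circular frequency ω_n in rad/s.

15.3 rad/s

ω_n = √(k/m) = √(19300/82.3) = √234.5 = 15.31 rad/s.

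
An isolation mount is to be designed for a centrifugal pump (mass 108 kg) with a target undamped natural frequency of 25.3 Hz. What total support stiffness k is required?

2730000 N/m

ω_n = 2πf_n = 2π × 25.3 = 159.0 rad/s.
k = m·ω_n² = 108 × 159.0² = 108 × 25270 = 2729000 N/m.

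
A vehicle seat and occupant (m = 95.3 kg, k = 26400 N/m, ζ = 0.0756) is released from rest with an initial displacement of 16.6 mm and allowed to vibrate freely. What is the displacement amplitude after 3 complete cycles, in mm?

3.98 mm

Logarithmic decrement δ = 2πζ/√(1 − ζ²) = 2π × 0.07560/√(1 − 0.00572) = 0.4764.
After n cycles, x_n/x₀ = e^(−nδ), so x_3 = 16.6 × e^(−3 × 0.4764) = 16.6 × 0.2395 = 3.976 mm.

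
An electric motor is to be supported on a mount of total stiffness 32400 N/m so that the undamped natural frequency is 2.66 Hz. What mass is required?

116 kg

ω_n = 2πf_n = 2π × 2.66 = 16.71 rad/s.
m = k/ω_n² = 32400/16.71² = 32400/279.3 = 116.0 kg.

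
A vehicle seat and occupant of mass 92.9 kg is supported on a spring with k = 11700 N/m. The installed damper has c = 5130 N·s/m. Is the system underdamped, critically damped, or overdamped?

overdamped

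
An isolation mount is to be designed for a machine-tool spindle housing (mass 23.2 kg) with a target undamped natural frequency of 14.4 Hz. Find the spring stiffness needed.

190000 N/m

ω_n = 2πf_n = 2π × 14.4 = 90.48 rad/s.
k = m·ω_n² = 23.2 × 90.48² = 23.2 × 8186 = 189900 N/m.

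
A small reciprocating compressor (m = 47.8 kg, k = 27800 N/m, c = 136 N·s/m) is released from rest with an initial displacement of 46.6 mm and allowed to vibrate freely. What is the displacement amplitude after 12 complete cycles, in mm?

0.541 mm

ζ = c/(2√(km)) = 136/(2√(27800 × 47.8)) = 136/2306 = 0.05899.
Logarithmic decrement δ = 2πζ/√(1 − ζ²) = 2π × 0.05899/√(1 − 0.00348) = 0.3713.
After n cycles, x_n/x₀ = e^(−nδ), so x_12 = 46.6 × e^(−12 × 0.3713) = 46.6 × 0.01162 = 0.5413 mm.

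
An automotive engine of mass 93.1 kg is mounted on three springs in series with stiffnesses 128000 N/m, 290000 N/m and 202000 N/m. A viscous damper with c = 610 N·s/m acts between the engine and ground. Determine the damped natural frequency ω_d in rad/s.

Series springs: 1/k_eq = 1/128000 + 1/290000 + 1/202000 = 1.621×10^-5, so k_eq = 61690 N/m.
ω_n = √(k_eq/m) = √(61690/93.1) = 25.74 rad/s.
Critical damping c_c = 2√(k_eq·m) = 2√(61690 × 93.1) = 4793 N·s/m, so ζ = c/c_c = 610/4793 = 0.1273.
ω_d = ω_n√(1 − ζ²) = 25.74 × √(1 − 0.0162) = 25.53 rad/s.

25.5 rad/s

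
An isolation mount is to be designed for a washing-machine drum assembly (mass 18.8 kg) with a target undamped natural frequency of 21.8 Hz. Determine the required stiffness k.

353000 N/m

ω_n = 2πf_n = 2π × 21.8 = 137.0 rad/s.
k = m·ω_n² = 18.8 × 137.0² = 18.8 × 18760 = 352700 N/m.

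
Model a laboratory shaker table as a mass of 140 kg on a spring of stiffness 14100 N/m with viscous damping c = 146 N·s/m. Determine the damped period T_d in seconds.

ω_n = √(k/m) = √(14100/140) = 10.04 rad/s.
Critical damping c_c = 2√(k·m) = 2√(14100 × 140) = 2810 N·s/m, so ζ = c/c_c = 146/2810 = 0.05196.
ω_d = ω_n√(1 − ζ²) = 10.04 × √(1 − 0.00270) = 10.02 rad/s.
T_d = 2π/ω_d = 0.6269 s.

0.627 s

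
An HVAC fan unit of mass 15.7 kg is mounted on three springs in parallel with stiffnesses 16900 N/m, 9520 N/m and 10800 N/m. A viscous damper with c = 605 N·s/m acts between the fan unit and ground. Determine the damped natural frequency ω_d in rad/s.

Parallel springs add: k_eq = 16900 + 9520 + 10800 = 37220 N/m.
ω_n = √(k_eq/m) = √(37220/15.7) = 48.69 rad/s.
Critical damping c_c = 2√(k_eq·m) = 2√(37220 × 15.7) = 1529 N·s/m, so ζ = c/c_c = 605/1529 = 0.3957.
ω_d = ω_n√(1 − ζ²) = 48.69 × √(1 − 0.157) = 44.72 rad/s.

44.7 rad/s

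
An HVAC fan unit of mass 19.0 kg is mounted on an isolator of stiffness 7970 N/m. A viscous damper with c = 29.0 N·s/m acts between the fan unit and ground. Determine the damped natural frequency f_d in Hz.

ω_n = √(k/m) = √(7970/19.0) = 20.48 rad/s.
Critical damping c_c = 2√(k·m) = 2√(7970 × 19.0) = 778.3 N·s/m, so ζ = c/c_c = 29.0/778.3 = 0.03726.
ω_d = ω_n√(1 − ζ²) = 20.48 × √(1 − 0.00139) = 20.47 rad/s.
f_d = ω_d/(2π) = 3.257 Hz.

3.26 Hz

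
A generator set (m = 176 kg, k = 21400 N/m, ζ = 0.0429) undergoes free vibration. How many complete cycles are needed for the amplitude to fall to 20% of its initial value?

6 cycles

Logarithmic decrement δ = 2πζ/√(1 − ζ²) = 2π × 0.04290/√(1 − 0.00184) = 0.2698.
x_n/x₀ = e^(−nδ) ≤ 0.2; take ln: n ≥ ln(1/0.2)/δ = 1.609/0.2698 = 5.965.
So 6 complete cycles are required.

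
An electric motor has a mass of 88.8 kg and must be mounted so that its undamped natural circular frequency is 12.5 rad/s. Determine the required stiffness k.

k = m·ω_n² = 88.8 × 12.50² = 88.8 × 156.2 = 13880 N/m.

13900 N/m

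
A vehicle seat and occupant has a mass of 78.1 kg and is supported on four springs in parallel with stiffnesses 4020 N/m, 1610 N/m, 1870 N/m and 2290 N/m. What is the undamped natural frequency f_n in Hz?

1.78 Hz

Parallel springs add: k_eq = 4020 + 1610 + 1870 + 2290 = 9790 N/m.
ω_n = √(k_eq/m) = √(9790/78.1) = √125.4 = 11.20 rad/s.
f_n = ω_n/(2π) = 11.20/6.283 = 1.782 Hz.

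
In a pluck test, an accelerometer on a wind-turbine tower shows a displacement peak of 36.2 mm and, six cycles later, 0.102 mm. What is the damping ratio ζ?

0.154

Logarithmic decrement δ = (1/n)·ln(x₀/x_n) = (1/6)·ln(36.2/0.102) = (1/6)·ln(354.9) = 0.9786.
ζ = δ/√(4π² + δ²) = 0.9786/√(39.48 + 0.958) = 0.9786/6.359 = 0.1539.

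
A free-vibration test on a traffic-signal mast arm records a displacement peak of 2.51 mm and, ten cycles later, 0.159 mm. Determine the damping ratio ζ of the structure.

0.0439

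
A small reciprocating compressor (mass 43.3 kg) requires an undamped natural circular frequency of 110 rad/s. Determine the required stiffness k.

k = m·ω_n² = 43.3 × 110.0² = 43.3 × 12100 = 523900 N/m.

524000 N/m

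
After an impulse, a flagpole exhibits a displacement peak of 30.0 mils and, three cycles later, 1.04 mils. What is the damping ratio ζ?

Logarithmic decrement δ = (1/n)·ln(x₀/x_n) = (1/3)·ln(30.0/1.04) = (1/3)·ln(28.85) = 1.121.
ζ = δ/√(4π² + δ²) = 1.121/√(39.48 + 1.26) = 1.121/6.382 = 0.1756.

0.176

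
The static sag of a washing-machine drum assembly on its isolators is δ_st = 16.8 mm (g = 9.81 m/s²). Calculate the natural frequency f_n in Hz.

3.85 Hz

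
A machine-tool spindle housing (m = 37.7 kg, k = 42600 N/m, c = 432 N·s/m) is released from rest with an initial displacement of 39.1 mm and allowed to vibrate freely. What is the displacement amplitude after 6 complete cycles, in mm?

ζ = c/(2√(km)) = 432/(2√(42600 × 37.7)) = 432/2535 = 0.1704.
Logarithmic decrement δ = 2πζ/√(1 − ζ²) = 2π × 0.1704/√(1 − 0.0291) = 1.087.
After n cycles, x_n/x₀ = e^(−nδ), so x_6 = 39.1 × e^(−6 × 1.087) = 39.1 × 0.001472 = 0.05757 mm.

0.0576 mm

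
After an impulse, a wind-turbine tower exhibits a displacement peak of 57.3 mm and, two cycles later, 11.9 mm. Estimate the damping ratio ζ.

0.124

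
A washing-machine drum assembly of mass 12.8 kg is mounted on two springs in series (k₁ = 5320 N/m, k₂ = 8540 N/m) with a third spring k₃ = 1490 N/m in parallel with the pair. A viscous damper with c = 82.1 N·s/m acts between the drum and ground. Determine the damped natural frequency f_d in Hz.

3.03 Hz

Series pair: k_s = k₁k₂/(k₁+k₂) = (5320)(8540)/(5320 + 8540) = 3278 N/m. In parallel with k₃: k_eq = 3278 + 1490 = 4768 N/m.
ω_n = √(k_eq/m) = √(4768/12.8) = 19.30 rad/s.
Critical damping c_c = 2√(k_eq·m) = 2√(4768 × 12.8) = 494.1 N·s/m, so ζ = c/c_c = 82.1/494.1 = 0.1662.
ω_d = ω_n√(1 − ζ²) = 19.30 × √(1 − 0.0276) = 19.03 rad/s.
f_d = ω_d/(2π) = 3.029 Hz.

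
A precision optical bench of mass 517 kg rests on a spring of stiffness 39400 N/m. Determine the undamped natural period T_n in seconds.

ω_n = √(k/m) = √(39400/517) = √76.21 = 8.730 rad/s.
T_n = 2π/ω_n = 6.283/8.730 = 0.7197 s.

0.720 s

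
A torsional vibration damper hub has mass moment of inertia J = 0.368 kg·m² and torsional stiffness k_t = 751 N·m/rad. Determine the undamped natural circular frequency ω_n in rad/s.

ω_n = √(k_t/J) = √(751/0.368) = √2041 = 45.17 rad/s.

45.2 rad/s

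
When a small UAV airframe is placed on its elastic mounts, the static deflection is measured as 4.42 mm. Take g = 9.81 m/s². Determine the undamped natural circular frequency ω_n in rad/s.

ω_n = √(g/δ_st) = √(9.81/0.00442) = √2219 = 47.11 rad/s.

47.1 rad/s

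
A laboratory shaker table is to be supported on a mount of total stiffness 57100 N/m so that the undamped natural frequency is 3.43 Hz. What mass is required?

ω_n = 2πf_n = 2π × 3.43 = 21.55 rad/s.
m = k/ω_n² = 57100/21.55² = 57100/464.5 = 122.9 kg.

123 kg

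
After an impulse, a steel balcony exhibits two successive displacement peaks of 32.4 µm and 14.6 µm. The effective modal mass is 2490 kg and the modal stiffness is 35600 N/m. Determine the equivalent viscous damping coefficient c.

Logarithmic decrement δ = (1/n)·ln(x₀/x_n) = (1/1)·ln(32.4/14.6) = (1/1)·ln(2.219) = 0.7971.
ζ = δ/√(4π² + δ²) = 0.7971/√(39.48 + 0.635) = 0.7971/6.334 = 0.1259.
c = ζ · 2√(km) = 0.1259 × 2√(35600 × 2490) = 0.1259 × 18830 = 2370 N·s/m.

2370 N·s/m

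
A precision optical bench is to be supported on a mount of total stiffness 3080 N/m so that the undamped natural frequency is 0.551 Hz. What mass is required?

ω_n = 2πf_n = 2π × 0.551 = 3.462 rad/s.
m = k/ω_n² = 3080/3.462² = 3080/11.99 = 257.0 kg.

257 kg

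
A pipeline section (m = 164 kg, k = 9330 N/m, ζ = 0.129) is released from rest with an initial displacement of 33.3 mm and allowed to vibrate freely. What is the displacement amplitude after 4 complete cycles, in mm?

1.27 mm

Logarithmic decrement δ = 2πζ/√(1 − ζ²) = 2π × 0.1290/√(1 − 0.0166) = 0.8174.
After n cycles, x_n/x₀ = e^(−nδ), so x_4 = 33.3 × e^(−4 × 0.8174) = 33.3 × 0.03803 = 1.266 mm.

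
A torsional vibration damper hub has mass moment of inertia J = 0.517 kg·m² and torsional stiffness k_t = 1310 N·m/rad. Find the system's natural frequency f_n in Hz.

8.01 Hz

ω_n = √(k_t/J) = √(1310/0.517) = √2534 = 50.34 rad/s.
f_n = ω_n/(2π) = 50.34/6.283 = 8.011 Hz.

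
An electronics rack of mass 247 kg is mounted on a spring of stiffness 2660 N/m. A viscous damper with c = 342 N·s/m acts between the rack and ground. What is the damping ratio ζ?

ω_n = √(k/m) = √(2660/247) = 3.282 rad/s.
Critical damping c_c = 2√(k·m) = 2√(2660 × 247) = 1621 N·s/m, so ζ = c/c_c = 342/1621 = 0.2110.

0.211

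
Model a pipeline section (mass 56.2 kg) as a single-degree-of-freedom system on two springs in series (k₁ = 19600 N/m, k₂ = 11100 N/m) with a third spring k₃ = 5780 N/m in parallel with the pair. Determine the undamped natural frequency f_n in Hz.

2.41 Hz

Series pair: k_s = k₁k₂/(k₁+k₂) = (19600)(11100)/(19600 + 11100) = 7087 N/m. In parallel with k₃: k_eq = 7087 + 5780 = 12870 N/m.
ω_n = √(k_eq/m) = √(12870/56.2) = √228.9 = 15.13 rad/s.
f_n = ω_n/(2π) = 15.13/6.283 = 2.408 Hz.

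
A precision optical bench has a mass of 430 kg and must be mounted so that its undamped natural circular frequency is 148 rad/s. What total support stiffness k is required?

k = m·ω_n² = 430 × 148.0² = 430 × 21900 = 9419000 N/m.

9420000 N/m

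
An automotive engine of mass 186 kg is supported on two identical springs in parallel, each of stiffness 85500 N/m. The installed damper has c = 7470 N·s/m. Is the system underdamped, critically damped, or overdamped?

underdamped

Parallel springs add: k_eq = 2 × 85500 = 171000 N/m.
c_c = 2√(k_eq·m) = 11280 N·s/m; ζ = c/c_c = 7470/11280 = 0.662.
Since ζ < 1 the system is underdamped.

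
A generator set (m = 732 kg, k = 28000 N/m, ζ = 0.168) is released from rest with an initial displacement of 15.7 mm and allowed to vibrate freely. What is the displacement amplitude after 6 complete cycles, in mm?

0.0254 mm

Logarithmic decrement δ = 2πζ/√(1 − ζ²) = 2π × 0.1680/√(1 − 0.0282) = 1.071.
After n cycles, x_n/x₀ = e^(−nδ), so x_6 = 15.7 × e^(−6 × 1.071) = 15.7 × 0.001621 = 0.02545 mm.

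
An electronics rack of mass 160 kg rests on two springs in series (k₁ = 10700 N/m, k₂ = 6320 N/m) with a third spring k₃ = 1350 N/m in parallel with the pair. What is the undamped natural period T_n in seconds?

1.09 s

Series pair: k_s = k₁k₂/(k₁+k₂) = (10700)(6320)/(10700 + 6320) = 3973 N/m. In parallel with k₃: k_eq = 3973 + 1350 = 5323 N/m.
ω_n = √(k_eq/m) = √(5323/160) = √33.27 = 5.768 rad/s.
T_n = 2π/ω_n = 6.283/5.768 = 1.089 s.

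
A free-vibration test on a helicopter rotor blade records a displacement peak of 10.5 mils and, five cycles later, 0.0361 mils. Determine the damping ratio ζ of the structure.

0.178

Logarithmic decrement δ = (1/n)·ln(x₀/x_n) = (1/5)·ln(10.5/0.0361) = (1/5)·ln(290.9) = 1.135.
ζ = δ/√(4π² + δ²) = 1.135/√(39.48 + 1.29) = 1.135/6.385 = 0.1777.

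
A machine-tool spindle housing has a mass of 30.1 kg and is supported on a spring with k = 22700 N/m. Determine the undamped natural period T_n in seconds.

ω_n = √(k/m) = √(22700/30.1) = √754.2 = 27.46 rad/s.
T_n = 2π/ω_n = 6.283/27.46 = 0.2288 s.

0.229 s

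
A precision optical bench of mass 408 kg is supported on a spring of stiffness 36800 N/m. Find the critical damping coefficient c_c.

7750 N·s/m

c_c = 2√(k·m) = 2√(36800 × 408) = 2 × 3875 = 7750 N·s/m.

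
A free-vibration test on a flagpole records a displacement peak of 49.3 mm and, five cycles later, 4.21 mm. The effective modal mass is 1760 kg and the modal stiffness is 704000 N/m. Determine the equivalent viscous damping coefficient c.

5500 N·s/m

Logarithmic decrement δ = (1/n)·ln(x₀/x_n) = (1/5)·ln(49.3/4.21) = (1/5)·ln(11.71) = 0.4921.
ζ = δ/√(4π² + δ²) = 0.4921/√(39.48 + 0.242) = 0.4921/6.302 = 0.07808.
c = ζ · 2√(km) = 0.07808 × 2√(704000 × 1760) = 0.07808 × 70400 = 5497 N·s/m.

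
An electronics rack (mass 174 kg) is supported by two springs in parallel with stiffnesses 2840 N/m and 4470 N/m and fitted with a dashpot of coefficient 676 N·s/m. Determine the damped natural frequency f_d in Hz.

0.984 Hz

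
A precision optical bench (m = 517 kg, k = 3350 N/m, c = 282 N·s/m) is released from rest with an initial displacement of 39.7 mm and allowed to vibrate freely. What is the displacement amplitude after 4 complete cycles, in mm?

2.65 mm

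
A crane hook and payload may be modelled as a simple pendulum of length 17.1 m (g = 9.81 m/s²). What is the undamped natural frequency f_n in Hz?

For a simple pendulum ω_n = √(g/L) = √(9.81/17.1) = √0.5737 = 0.7574 rad/s.
f_n = ω_n/(2π) = 0.7574/6.283 = 0.1205 Hz.

0.121 Hz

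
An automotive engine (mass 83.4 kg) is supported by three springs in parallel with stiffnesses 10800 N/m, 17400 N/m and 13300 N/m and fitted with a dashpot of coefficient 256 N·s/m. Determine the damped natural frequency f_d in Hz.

Parallel springs add: k_eq = 10800 + 17400 + 13300 = 41500 N/m.
ω_n = √(k_eq/m) = √(41500/83.4) = 22.31 rad/s.
Critical damping c_c = 2√(k_eq·m) = 2√(41500 × 83.4) = 3721 N·s/m, so ζ = c/c_c = 256/3721 = 0.06880.
ω_d = ω_n√(1 − ζ²) = 22.31 × √(1 − 0.00473) = 22.25 rad/s.
f_d = ω_d/(2π) = 3.542 Hz.

3.54 Hz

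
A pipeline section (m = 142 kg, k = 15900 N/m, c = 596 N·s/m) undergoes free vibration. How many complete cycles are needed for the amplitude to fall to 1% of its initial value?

ζ = c/(2√(km)) = 596/(2√(15900 × 142)) = 596/3005 = 0.1983.
Logarithmic decrement δ = 2πζ/√(1 − ζ²) = 2π × 0.1983/√(1 − 0.0393) = 1.271.
x_n/x₀ = e^(−nδ) ≤ 0.01; take ln: n ≥ ln(1/0.01)/δ = 4.605/1.271 = 3.622.
So 4 complete cycles are required.

4 cycles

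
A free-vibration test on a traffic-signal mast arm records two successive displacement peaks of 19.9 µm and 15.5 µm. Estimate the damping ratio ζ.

Logarithmic decrement δ = (1/n)·ln(x₀/x_n) = (1/1)·ln(19.9/15.5) = (1/1)·ln(1.284) = 0.2499.
ζ = δ/√(4π² + δ²) = 0.2499/√(39.48 + 0.0624) = 0.2499/6.288 = 0.03974.

0.0397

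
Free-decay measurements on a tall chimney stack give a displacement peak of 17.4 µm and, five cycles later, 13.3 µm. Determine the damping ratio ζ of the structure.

0.00855

Logarithmic decrement δ = (1/n)·ln(x₀/x_n) = (1/5)·ln(17.4/13.3) = (1/5)·ln(1.308) = 0.05374.
ζ = δ/√(4π² + δ²) = 0.05374/√(39.48 + 0.00289) = 0.05374/6.283 = 0.008553.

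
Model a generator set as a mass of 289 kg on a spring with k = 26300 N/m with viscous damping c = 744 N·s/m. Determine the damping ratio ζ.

ω_n = √(k/m) = √(26300/289) = 9.540 rad/s.
Critical damping c_c = 2√(k·m) = 2√(26300 × 289) = 5514 N·s/m, so ζ = c/c_c = 744/5514 = 0.1349.

0.135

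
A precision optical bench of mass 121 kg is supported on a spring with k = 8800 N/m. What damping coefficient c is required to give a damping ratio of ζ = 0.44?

c_c = 2√(k·m) = 2√(8800 × 121) = 2064 N·s/m.
c = ζ·c_c = 0.44 × 2064 = 908.1 N·s/m.

908 N·s/m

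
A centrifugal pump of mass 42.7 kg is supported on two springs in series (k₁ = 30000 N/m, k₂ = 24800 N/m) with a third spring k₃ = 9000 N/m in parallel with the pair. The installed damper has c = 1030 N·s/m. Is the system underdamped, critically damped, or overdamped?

underdamped

Series pair: k_s = k₁k₂/(k₁+k₂) = (30000)(24800)/(30000 + 24800) = 13580 N/m. In parallel with k₃: k_eq = 13580 + 9000 = 22580 N/m.
c_c = 2√(k_eq·m) = 1964 N·s/m; ζ = c/c_c = 1030/1964 = 0.525.
Since ζ < 1 the system is underdamped.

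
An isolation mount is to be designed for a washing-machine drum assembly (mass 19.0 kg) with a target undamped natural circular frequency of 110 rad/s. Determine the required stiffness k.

230000 N/m

k = m·ω_n² = 19.0 × 110.0² = 19.0 × 12100 = 229900 N/m.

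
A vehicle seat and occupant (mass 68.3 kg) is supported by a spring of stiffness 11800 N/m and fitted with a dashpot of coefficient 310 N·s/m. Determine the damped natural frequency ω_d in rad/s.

ω_n = √(k/m) = √(11800/68.3) = 13.14 rad/s.
Critical damping c_c = 2√(k·m) = 2√(11800 × 68.3) = 1795 N·s/m, so ζ = c/c_c = 310/1795 = 0.1727.
ω_d = ω_n√(1 − ζ²) = 13.14 × √(1 − 0.0298) = 12.95 rad/s.

12.9 rad/s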